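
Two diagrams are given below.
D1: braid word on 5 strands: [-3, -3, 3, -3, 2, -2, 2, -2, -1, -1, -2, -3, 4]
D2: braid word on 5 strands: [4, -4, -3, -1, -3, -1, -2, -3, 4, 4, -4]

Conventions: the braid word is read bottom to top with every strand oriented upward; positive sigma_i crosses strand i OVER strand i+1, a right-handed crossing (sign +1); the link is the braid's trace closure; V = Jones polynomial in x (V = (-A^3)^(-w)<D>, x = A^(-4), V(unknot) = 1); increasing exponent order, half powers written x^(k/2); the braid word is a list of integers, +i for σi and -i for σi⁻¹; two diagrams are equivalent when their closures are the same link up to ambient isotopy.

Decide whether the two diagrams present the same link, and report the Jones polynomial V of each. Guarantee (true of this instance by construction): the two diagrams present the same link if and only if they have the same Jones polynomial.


same link: yes
V(D1) = x^(-13/2) - x^(-11/2) + x^(-9/2) - 2x^(-7/2) - x^(-3/2)  [13 crossings, <D> = A^-9 + 2A^-1 - A^3 + A^7 - A^11, w = -5]
V(D2) = x^(-13/2) - x^(-11/2) + x^(-9/2) - 2x^(-7/2) - x^(-3/2)  (w -5, c 11, <D> = A^-9 + 2A^-1 - A^3 + A^7 - A^11)
note: Markov moves rewrite D1 (13 crossings) into D2 (11)


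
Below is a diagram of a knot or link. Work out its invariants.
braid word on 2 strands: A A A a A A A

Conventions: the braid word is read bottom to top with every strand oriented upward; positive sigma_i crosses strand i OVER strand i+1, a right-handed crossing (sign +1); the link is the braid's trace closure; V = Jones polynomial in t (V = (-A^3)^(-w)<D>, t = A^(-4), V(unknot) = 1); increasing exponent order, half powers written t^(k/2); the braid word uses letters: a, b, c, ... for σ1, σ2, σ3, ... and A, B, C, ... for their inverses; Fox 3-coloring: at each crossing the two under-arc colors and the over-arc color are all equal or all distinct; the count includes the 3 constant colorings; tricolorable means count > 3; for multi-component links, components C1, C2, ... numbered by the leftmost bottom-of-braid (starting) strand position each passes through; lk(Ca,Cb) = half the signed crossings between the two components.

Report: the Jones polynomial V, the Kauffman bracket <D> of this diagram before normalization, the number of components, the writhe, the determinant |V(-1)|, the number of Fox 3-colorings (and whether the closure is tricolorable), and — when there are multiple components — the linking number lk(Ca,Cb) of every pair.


V(t) = -t^-7 + t^-6 - t^-5 + t^-4 + t^-2
bracket: -A^-7 - A + A^5 - A^9 + A^13, w = -5
1 component, writhe -5, over 7 crossings
det 5, colorings 3 of 3^7 — not tricolorable
observation: the span of V is 5, forcing >= 5 crossings in any diagram


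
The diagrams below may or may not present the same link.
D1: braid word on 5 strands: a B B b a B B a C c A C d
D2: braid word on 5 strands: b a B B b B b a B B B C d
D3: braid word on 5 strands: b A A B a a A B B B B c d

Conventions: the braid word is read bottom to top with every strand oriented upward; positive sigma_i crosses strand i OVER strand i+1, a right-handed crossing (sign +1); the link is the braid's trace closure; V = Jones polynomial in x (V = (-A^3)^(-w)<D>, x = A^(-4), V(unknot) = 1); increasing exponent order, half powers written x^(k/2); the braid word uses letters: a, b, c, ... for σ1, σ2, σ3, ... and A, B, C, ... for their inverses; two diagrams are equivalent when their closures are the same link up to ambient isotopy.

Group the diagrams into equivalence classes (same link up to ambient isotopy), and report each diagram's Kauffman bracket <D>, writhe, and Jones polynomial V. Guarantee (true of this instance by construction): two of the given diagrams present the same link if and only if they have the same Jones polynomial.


grouping into links: {D1, D2} | {D3}
V(D1) = x^(-7/2) - 2x^(-5/2) + x^(-3/2) - 2x^(-1/2) + x^(1/2) - x^(3/2)  (w -1, c 13, <D> = A^-9 - A^-5 + 2A^-1 - A^3 + 2A^7 - A^11)
V(D2) = x^(-7/2) - 2x^(-5/2) + x^(-3/2) - 2x^(-1/2) + x^(1/2) - x^(3/2)  [13 crossings, <D> = A^-9 - A^-5 + 2A^-1 - A^3 + 2A^7 - A^11, w = -1]
V(D3) = -x^(-15/2) + x^(-13/2) - 2x^(-11/2) + 2x^(-9/2) - 2x^(-7/2) + x^(-5/2) - x^(-3/2)  [13 crossings, <D> = A^-3 - A + 2A^5 - 2A^9 + 2A^13 - A^17 + A^21, w = -3]
why: 2 values of V(x) split the 3 diagrams


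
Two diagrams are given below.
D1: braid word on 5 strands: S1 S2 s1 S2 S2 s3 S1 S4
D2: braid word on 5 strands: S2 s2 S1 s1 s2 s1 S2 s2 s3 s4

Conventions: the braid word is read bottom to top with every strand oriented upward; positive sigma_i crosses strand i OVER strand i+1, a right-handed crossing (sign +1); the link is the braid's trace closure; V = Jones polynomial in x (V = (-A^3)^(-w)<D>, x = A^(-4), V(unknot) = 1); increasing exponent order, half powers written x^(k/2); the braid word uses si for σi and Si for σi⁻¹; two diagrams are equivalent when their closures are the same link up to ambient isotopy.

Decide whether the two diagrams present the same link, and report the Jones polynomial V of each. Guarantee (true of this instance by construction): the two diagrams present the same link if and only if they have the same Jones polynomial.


same link: no
V(D1) = -x^-6 + x^-5 - x^-4 + 2x^-3 - x^-2 + x^-1  [8 crossings, <D> = A^-8 - A^-4 + 2 - A^4 + A^8 - A^12, w = -4]
V(D2) = 1  [10 crossings, <D> = A^12, w = +4]
insight: 2 classes among 2 diagrams; unequal V(x) rules out equality


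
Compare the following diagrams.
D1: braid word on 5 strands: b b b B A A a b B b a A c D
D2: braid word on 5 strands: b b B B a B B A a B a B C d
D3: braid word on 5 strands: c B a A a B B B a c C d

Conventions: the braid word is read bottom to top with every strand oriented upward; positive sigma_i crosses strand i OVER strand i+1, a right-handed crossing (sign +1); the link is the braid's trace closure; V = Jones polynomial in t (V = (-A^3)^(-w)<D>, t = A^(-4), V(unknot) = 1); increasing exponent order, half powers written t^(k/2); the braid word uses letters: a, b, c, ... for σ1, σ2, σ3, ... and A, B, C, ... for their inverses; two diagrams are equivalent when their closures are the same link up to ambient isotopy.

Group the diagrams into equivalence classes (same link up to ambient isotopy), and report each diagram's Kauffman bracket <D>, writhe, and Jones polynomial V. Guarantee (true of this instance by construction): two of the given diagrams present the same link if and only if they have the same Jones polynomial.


classes: {D1} | {D2, D3}
V(D1) = t + t^3 - t^4  [14 crossings, <D> = -A^-10 + A^-6 + A^2, w = +2]
V(D2) = t^-5 - 2t^-4 + 2t^-3 - 2t^-2 + 2t^-1 - 1 + t  [14 crossings, <D> = A^-10 - A^-6 + 2A^-2 - 2A^2 + 2A^6 - 2A^10 + A^14, w = -2]
D3 (bracket A^-4 - 1 + 2A^4 - 2A^8 + 2A^12 - 2A^16 + A^20; 12 crossings at w = 0): V = t^-5 - 2t^-4 + 2t^-3 - 2t^-2 + 2t^-1 - 1 + t
note: 2 classes among 3 diagrams; unequal V(t) rules out equality


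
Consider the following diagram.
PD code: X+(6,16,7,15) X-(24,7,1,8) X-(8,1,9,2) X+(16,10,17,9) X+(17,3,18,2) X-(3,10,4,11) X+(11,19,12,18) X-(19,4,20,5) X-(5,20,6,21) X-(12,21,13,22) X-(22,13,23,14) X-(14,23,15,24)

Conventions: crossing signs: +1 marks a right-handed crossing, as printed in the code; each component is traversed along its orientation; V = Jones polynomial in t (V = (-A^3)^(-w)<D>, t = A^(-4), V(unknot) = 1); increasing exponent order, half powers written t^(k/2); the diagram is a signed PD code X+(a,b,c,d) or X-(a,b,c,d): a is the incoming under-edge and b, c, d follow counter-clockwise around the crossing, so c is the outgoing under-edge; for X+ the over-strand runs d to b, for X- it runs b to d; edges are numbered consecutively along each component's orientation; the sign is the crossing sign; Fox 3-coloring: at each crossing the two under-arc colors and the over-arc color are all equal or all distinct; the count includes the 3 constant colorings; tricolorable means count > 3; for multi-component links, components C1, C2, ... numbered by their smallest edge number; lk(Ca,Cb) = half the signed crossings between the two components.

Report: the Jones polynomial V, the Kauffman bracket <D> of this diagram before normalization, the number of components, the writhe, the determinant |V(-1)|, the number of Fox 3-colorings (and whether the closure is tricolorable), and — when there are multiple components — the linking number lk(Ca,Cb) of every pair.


Jones polynomial: V(t) = -t^-9 + 3t^-8 - 5t^-7 + 7t^-6 - 9t^-5 + 9t^-4 - 8t^-3 + 7t^-2 - 4t^-1 + 3 - t
<D> = -A^-16 + 3A^-12 - 4A^-8 + 7A^-4 - 8 + 9A^4 - 9A^8 + 7A^12 - 5A^16 + 3A^20 - A^24; writhe -4
components 1, writhe -4 (12 crossings)
3-colorings: 9 of 3^12, det 57 — tricolorable
note: the span of V is 10, forcing >= 10 crossings in any diagram


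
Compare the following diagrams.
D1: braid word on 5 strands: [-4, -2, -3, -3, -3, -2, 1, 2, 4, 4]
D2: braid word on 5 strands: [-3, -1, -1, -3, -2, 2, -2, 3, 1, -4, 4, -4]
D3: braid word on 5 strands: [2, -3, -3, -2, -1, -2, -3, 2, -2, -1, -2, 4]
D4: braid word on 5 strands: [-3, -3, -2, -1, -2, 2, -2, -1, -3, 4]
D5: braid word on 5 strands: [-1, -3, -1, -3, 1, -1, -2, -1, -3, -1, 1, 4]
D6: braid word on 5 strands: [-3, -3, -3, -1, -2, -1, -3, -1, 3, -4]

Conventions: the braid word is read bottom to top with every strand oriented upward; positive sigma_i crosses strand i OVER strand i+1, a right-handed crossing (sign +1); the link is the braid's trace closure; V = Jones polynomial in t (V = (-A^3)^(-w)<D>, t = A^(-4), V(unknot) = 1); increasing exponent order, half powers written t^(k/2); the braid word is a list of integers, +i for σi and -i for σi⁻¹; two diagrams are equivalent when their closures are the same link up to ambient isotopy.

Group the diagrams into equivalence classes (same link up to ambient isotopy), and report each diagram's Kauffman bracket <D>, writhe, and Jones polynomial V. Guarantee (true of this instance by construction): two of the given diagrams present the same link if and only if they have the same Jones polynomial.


grouping into links: {D1} | {D2} | {D3, D4, D5, D6}
V(D1) = -t^-4 + t^-3 + t^-1  (w -2, c 10, <D> = A^-2 + A^6 - A^10)
V(D2) = 1  (w -4, c 12, <D> = A^-12)
D3 (bracket A^-10 + 2A^-2 - 2A^2 + A^6 - 2A^10 + A^14; 12 crossings at w = -6): V = t^-8 - 2t^-7 + t^-6 - 2t^-5 + 2t^-4 + t^-2
V(D4) = t^-8 - 2t^-7 + t^-6 - 2t^-5 + 2t^-4 + t^-2  (w -6, c 10, <D> = A^-10 + 2A^-2 - 2A^2 + A^6 - 2A^10 + A^14)
D5 (bracket A^-10 + 2A^-2 - 2A^2 + A^6 - 2A^10 + A^14; 12 crossings at w = -6): V = t^-8 - 2t^-7 + t^-6 - 2t^-5 + 2t^-4 + t^-2
V(D6) = t^-8 - 2t^-7 + t^-6 - 2t^-5 + 2t^-4 + t^-2  [10 crossings, <D> = A^-16 + 2A^-8 - 2A^-4 + 1 - 2A^4 + A^8, w = -8]
why: 3 classes among 6 diagrams; unequal V(t) rules out equality


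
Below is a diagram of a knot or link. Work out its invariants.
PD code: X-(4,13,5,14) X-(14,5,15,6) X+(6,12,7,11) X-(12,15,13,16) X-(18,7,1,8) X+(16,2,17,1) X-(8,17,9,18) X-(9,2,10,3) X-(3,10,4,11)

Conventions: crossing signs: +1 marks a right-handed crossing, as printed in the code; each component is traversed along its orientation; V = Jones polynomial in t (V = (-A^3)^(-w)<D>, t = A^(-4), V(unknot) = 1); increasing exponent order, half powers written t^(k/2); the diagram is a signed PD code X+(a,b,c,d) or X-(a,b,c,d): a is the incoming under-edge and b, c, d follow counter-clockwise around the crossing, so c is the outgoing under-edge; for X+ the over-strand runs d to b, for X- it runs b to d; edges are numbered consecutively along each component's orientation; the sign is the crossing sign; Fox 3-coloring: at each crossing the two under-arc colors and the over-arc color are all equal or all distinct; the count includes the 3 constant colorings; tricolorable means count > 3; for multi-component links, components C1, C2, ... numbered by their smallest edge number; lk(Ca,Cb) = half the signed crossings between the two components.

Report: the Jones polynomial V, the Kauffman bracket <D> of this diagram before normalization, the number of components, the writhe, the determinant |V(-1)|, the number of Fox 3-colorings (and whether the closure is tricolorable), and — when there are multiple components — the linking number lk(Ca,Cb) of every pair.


Jones polynomial: V(t) = -t^-8 + t^-7 - t^-6 + 2t^-5 - 2t^-4 + 2t^-3 - t^-2 + t^-1
<D> = -A^-11 + A^-7 - 2A^-3 + 2A - 2A^5 + A^9 - A^13 + A^17; writhe -5
components 1, writhe -5 (9 crossings)
3-colorings: 3 of 3^9, det 11 — not tricolorable
note: w = -5 shifts under R1 moves; the (-A^3)^(5) factor cancels that in V


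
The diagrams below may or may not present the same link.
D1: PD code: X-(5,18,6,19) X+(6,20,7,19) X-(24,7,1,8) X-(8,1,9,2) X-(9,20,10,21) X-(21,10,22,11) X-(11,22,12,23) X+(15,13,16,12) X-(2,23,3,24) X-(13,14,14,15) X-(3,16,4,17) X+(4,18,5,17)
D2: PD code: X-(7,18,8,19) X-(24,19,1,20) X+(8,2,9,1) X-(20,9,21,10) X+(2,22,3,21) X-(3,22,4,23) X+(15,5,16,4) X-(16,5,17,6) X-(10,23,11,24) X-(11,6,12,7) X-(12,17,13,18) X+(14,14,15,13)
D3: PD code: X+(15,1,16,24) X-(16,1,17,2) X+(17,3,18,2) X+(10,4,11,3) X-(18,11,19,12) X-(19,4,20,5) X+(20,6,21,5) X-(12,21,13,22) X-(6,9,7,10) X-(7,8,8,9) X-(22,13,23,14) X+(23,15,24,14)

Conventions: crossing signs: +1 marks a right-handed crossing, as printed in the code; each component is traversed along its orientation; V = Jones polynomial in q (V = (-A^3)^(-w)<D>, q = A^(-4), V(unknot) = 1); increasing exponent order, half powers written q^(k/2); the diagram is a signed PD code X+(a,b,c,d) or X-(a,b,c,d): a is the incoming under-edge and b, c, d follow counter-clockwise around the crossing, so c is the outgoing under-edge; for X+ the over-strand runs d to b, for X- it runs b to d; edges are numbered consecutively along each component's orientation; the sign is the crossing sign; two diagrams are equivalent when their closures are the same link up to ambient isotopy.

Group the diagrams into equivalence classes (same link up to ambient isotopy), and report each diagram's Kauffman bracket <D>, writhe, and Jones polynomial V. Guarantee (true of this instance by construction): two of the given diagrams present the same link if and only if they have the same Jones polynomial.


equivalence classes: {D1} | {D2} | {D3}
D1 (bracket A^-10 + 2A^-2 - 2A^2 + A^6 - 2A^10 + A^14; 12 crossings at w = -6): V = q^-8 - 2q^-7 + q^-6 - 2q^-5 + 2q^-4 + q^-2
D2 (bracket A^-8 - A^-4 + 2 - A^4 + A^8 - A^12; 12 crossings at w = -4): V = -q^-6 + q^-5 - q^-4 + 2q^-3 - q^-2 + q^-1
D3 (bracket A^-6; 12 crossings at w = -2): V = 1
key observation: 3 values of V(q) split the 3 diagrams


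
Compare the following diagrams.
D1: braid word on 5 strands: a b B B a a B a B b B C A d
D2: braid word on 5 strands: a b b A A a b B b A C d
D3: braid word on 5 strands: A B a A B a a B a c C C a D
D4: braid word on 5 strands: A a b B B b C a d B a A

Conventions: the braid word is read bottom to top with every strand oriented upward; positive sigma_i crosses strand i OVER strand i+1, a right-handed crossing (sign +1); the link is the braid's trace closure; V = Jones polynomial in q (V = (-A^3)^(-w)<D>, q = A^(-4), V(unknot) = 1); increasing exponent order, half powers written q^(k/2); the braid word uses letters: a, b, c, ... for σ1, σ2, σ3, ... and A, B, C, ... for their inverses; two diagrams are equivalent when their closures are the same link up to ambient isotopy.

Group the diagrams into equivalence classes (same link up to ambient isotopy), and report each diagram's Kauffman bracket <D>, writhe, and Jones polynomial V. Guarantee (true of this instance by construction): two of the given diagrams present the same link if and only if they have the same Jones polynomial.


classes: {D1, D3} | {D2} | {D4}
V(D1) = -q^-3 + 2q^-2 - 2q^-1 + 3 - 2q + 2q^2 - q^3  [14 crossings, <D> = -A^-12 + 2A^-8 - 2A^-4 + 3 - 2A^4 + 2A^8 - A^12, w = 0]
V(D2) = q + q^3 - q^4  (w +2, c 12, <D> = -A^-10 + A^-6 + A^2)
D3 (bracket -A^-18 + 2A^-14 - 2A^-10 + 3A^-6 - 2A^-2 + 2A^2 - A^6; 14 crossings at w = -2): V = -q^-3 + 2q^-2 - 2q^-1 + 3 - 2q + 2q^2 - q^3
D4 (bracket 1; 12 crossings at w = 0): V = 1
insight: V(q) takes 3 values over 4 diagrams, fixing the grouping


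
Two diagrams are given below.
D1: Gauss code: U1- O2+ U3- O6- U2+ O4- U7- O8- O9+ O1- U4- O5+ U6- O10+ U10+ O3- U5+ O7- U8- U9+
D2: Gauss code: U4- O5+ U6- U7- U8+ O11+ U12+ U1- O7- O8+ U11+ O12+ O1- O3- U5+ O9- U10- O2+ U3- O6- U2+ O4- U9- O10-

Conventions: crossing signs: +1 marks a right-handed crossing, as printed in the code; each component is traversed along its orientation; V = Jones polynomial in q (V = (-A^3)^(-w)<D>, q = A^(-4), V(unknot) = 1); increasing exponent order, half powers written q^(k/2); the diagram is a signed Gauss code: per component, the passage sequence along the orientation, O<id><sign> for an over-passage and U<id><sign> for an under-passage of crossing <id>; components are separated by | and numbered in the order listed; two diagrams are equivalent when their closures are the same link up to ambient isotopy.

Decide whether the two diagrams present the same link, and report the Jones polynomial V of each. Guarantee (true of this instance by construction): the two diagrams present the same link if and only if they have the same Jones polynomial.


equivalent: yes
V(D1) = -q^-6 + 2q^-5 - 3q^-4 + 4q^-3 - 3q^-2 + 3q^-1 - 2 + q  (w -2, c 10, <D> = A^-10 - 2A^-6 + 3A^-2 - 3A^2 + 4A^6 - 3A^10 + 2A^14 - A^18)
V(D2) = -q^-6 + 2q^-5 - 3q^-4 + 4q^-3 - 3q^-2 + 3q^-1 - 2 + q  (w -2, c 12, <D> = A^-10 - 2A^-6 + 3A^-2 - 3A^2 + 4A^6 - 3A^10 + 2A^14 - A^18)
why: one V(q) for all 2 diagrams — one class (guaranteed)


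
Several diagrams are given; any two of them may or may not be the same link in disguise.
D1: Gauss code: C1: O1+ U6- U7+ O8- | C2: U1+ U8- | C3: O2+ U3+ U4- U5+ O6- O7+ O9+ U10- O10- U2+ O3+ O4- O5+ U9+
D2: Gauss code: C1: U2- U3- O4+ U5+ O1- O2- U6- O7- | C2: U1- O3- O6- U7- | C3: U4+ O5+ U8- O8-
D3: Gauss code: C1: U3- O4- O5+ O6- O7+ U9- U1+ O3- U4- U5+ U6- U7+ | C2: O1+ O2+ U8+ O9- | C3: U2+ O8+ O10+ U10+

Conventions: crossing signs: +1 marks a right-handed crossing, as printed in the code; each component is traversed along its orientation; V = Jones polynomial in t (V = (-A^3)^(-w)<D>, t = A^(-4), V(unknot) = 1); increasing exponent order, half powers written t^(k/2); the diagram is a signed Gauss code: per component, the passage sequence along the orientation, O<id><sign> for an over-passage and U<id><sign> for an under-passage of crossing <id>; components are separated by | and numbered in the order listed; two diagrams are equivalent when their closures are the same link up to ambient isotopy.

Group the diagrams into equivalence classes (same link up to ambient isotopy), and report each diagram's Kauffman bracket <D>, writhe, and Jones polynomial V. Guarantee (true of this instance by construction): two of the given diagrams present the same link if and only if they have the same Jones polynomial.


classes: {D1} | {D2} | {D3}
V(D1) = 1 + 2t + 2t^2 + t^3 - t^4 - t^5  [10 crossings, <D> = -A^-14 - A^-10 + A^-6 + 2A^-2 + 2A^2 + A^6, w = +2]
V(D2) = t^-5 - t^-4 + 2t^-3 - t^-2 + 2t^-1 + t  (w -4, c 8, <D> = A^-16 + 2A^-8 - A^-4 + 2 - A^4 + A^8)
V(D3) = 1 + t + t^2 + t^3  [10 crossings, <D> = A^-6 + A^-2 + A^2 + A^6, w = +2]
note: V(t) takes 3 values over 3 diagrams, fixing the grouping


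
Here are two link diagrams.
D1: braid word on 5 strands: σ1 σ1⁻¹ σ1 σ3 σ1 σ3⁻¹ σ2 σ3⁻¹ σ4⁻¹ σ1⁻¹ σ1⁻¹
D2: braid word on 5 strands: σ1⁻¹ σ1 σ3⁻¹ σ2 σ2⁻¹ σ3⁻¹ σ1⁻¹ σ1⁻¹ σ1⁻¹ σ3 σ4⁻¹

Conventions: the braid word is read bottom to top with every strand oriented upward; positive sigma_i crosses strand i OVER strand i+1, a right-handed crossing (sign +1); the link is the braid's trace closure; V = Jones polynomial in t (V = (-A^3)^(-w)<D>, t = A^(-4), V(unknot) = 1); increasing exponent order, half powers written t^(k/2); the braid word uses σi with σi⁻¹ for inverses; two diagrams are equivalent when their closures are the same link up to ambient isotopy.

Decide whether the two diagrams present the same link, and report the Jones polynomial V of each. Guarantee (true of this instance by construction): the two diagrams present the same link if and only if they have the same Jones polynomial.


equivalent: no
D1 (bracket A^-5 + A^-1; 11 crossings at w = -1): V = -t^(-1/2) - t^(1/2)
V(D2) = t^(-9/2) - t^(-5/2) - t^(-3/2) - t^(-1/2)  [11 crossings, <D> = A^-13 + A^-9 + A^-5 - A^3, w = -5]
observation: 2 values of V(t) split the 2 diagrams


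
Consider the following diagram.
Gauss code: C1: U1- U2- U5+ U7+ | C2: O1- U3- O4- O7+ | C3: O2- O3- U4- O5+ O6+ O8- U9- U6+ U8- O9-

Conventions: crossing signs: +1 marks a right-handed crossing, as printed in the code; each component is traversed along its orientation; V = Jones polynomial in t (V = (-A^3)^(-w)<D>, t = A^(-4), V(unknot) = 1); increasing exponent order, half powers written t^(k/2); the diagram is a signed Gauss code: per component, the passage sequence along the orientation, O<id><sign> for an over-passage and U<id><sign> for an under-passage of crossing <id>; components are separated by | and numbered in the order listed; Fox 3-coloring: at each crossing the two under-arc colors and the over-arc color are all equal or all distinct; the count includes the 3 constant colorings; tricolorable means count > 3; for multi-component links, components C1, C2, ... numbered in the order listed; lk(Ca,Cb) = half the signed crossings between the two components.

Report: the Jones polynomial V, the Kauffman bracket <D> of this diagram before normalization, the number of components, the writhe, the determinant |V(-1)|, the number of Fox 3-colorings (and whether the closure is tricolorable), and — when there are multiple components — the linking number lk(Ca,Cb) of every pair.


V = t^-3 + t^-2 + t^-1 + 1
<D> = -A^-9 - A^-5 - A^-1 - A^3 (w = -3)
3 components over 9 crossings, w = -3
lk(C1,C2): 0
lk(C1,C3) = 0
linking number lk(C2,C3) = -1
9 Fox colorings among 3^9, |V(-1)| = 0: tricolorable
why: det 0 = |V(-1)|; divisible by 3, so tricolorable


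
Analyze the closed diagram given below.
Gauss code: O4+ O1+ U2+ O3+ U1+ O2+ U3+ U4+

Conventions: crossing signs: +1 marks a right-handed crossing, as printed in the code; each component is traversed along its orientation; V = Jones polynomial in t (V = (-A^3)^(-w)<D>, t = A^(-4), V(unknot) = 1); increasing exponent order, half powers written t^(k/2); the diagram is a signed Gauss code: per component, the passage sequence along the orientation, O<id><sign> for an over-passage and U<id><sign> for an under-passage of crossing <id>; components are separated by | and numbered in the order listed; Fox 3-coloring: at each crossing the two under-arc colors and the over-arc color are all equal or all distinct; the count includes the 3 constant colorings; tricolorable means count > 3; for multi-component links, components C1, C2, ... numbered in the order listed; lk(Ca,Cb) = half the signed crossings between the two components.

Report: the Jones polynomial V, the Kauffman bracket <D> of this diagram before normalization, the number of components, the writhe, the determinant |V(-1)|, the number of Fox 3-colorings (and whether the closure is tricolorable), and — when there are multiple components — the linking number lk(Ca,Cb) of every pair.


Jones polynomial: V(t) = t + t^3 - t^4
<D> = -A^-4 + 1 + A^8; writhe +4
components 1, writhe +4 (4 crossings)
3-colorings: 9 of 3^4, det 3 — tricolorable
note: w = +4 shifts under R1 moves; the (-A^3)^(-4) factor cancels that in V


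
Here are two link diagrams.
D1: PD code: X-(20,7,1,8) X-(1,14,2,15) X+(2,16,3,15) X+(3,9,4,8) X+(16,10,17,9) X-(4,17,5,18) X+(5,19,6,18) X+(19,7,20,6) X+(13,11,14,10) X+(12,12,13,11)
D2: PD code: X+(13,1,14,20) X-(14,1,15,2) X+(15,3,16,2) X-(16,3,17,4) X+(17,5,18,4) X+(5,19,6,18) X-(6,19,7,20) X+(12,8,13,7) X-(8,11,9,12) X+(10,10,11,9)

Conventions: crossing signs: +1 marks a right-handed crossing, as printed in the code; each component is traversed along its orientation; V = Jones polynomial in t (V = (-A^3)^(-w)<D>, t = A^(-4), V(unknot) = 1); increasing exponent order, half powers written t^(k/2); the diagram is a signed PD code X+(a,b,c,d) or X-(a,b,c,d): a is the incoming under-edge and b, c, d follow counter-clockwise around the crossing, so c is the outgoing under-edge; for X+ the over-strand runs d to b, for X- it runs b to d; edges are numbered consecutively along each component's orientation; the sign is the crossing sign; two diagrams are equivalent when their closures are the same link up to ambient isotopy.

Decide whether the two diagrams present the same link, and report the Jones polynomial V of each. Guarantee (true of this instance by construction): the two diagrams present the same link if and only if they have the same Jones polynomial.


equivalent: yes
D1 (bracket A^12; 10 crossings at w = +4): V = 1
V(D2) = 1  (w +2, c 10, <D> = A^6)
key observation: one V(t) for all 2 diagrams — one class (guaranteed)


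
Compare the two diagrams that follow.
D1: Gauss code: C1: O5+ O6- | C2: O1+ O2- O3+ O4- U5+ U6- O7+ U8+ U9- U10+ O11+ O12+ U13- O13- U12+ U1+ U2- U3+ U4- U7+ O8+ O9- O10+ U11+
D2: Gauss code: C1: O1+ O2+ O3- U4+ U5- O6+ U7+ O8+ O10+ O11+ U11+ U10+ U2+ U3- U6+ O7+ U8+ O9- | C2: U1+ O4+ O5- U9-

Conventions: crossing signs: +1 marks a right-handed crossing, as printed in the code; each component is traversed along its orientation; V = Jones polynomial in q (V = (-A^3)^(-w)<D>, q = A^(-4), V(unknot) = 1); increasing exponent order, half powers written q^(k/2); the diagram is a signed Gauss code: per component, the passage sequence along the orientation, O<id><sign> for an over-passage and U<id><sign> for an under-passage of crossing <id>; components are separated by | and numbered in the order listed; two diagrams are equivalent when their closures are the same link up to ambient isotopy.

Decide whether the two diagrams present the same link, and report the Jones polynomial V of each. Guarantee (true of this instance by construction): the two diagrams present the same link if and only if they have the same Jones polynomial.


same link: yes
V(D1) = -q^(1/2) - q^(3/2) - q^(5/2) + q^(9/2)  [13 crossings, <D> = -A^-9 + A^-1 + A^3 + A^7, w = +3]
D2 (bracket -A^-3 + A^5 + A^9 + A^13; 11 crossings at w = +5): V = -q^(1/2) - q^(3/2) - q^(5/2) + q^(9/2)
note: Reidemeister moves carry D1 (13 crossings) to D2 (11)


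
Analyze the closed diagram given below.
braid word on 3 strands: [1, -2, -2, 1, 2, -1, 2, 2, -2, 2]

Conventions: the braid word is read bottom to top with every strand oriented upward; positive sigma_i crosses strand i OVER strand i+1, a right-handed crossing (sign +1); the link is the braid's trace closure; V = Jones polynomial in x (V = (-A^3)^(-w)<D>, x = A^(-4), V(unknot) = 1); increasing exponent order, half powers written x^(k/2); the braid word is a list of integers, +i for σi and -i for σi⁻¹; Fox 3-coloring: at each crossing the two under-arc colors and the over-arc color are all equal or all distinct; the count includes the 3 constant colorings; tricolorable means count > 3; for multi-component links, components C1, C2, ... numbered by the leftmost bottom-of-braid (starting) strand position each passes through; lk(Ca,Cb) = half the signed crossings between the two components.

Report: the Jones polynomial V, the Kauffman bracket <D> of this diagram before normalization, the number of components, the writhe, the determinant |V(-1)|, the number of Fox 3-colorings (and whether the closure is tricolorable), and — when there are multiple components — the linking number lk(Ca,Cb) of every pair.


V = -x^-1 + 2 - x + 2x^2 - x^3 + x^4 - x^5
<D> = -A^-14 + A^-10 - A^-6 + 2A^-2 - A^2 + 2A^6 - A^10 (w = +2)
1 component over 10 crossings, w = +2
9 Fox colorings among 3^10, |V(-1)| = 9: tricolorable
why: w = +2 shifts under R1 moves; the (-A^3)^(-2) factor cancels that in V


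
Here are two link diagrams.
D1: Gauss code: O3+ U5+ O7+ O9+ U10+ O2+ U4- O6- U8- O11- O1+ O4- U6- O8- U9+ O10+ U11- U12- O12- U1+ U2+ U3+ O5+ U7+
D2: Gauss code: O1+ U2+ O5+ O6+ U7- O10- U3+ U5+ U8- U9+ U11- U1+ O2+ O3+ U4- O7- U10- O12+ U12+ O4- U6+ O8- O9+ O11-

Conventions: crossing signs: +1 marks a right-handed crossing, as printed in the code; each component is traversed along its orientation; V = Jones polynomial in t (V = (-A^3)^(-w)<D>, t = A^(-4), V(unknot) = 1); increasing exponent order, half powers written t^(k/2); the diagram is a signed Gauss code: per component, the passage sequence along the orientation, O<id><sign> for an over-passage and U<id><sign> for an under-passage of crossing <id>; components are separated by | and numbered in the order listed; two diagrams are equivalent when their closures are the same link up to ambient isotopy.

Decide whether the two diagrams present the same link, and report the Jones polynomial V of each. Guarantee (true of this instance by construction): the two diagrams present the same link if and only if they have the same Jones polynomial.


equivalent: no
V(D1) = -t^-2 + t^-1 - 2 + 5t - 3t^2 + 5t^3 - 5t^4 + 2t^5 - 2t^6 + t^7  (w +2, c 12, <D> = A^-22 - 2A^-18 + 2A^-14 - 5A^-10 + 5A^-6 - 3A^-2 + 5A^2 - 2A^6 + A^10 - A^14)
D2 (bracket -A^-6 + 2A^-2 - 2A^2 + 3A^6 - 2A^10 + 2A^14 - A^18; 12 crossings at w = +2): V = -t^-3 + 2t^-2 - 2t^-1 + 3 - 2t + 2t^2 - t^3
why: 2 classes among 2 diagrams; unequal V(t) rules out equality


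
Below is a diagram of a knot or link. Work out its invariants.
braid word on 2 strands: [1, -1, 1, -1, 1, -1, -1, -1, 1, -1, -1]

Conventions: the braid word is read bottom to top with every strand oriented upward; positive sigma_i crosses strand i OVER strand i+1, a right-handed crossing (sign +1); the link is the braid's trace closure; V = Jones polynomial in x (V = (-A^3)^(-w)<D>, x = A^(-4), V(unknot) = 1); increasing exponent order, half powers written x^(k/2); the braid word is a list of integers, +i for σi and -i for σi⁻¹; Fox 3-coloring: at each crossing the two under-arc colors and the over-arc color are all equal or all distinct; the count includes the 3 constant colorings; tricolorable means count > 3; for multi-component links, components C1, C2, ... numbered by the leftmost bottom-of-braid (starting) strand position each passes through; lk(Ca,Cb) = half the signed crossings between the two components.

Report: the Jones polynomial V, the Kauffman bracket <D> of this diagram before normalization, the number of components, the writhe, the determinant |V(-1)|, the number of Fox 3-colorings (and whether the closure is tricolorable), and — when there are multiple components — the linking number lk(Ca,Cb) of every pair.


V(x) = -x^-4 + x^-3 + x^-1
bracket: -A^-5 - A^3 + A^7, w = -3
1 component, writhe -3, over 11 crossings
det 3, colorings 9 of 3^11 — tricolorable
observation: w = -3 (over 11 crossings) is diagram-only; (-A^3)^(3) removes it from V


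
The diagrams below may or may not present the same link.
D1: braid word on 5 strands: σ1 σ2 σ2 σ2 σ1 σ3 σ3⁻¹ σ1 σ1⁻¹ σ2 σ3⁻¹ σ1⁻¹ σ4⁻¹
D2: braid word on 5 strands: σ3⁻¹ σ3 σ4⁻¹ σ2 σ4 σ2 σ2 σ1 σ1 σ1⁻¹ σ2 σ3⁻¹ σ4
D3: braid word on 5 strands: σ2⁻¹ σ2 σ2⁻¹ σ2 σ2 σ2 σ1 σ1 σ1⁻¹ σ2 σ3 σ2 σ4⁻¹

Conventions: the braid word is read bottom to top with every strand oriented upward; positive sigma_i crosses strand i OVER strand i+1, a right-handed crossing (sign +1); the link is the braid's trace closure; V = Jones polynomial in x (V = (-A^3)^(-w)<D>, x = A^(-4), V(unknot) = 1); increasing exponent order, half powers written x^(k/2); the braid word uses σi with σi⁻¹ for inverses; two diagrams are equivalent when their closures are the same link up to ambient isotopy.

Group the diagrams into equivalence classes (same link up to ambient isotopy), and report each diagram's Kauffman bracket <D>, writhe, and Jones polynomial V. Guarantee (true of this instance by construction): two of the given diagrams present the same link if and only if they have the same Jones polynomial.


grouping into links: {D1, D2, D3}
V(D1) = -x^(3/2) - x^(7/2) + x^(9/2) - x^(11/2)  (w +3, c 13, <D> = A^-13 - A^-9 + A^-5 + A^3)
V(D2) = -x^(3/2) - x^(7/2) + x^(9/2) - x^(11/2)  [13 crossings, <D> = A^-7 - A^-3 + A + A^9, w = +5]
D3 (bracket A^-7 - A^-3 + A + A^9; 13 crossings at w = +5): V = -x^(3/2) - x^(7/2) + x^(9/2) - x^(11/2)
why: all 3 diagrams share one V(x), hence one class


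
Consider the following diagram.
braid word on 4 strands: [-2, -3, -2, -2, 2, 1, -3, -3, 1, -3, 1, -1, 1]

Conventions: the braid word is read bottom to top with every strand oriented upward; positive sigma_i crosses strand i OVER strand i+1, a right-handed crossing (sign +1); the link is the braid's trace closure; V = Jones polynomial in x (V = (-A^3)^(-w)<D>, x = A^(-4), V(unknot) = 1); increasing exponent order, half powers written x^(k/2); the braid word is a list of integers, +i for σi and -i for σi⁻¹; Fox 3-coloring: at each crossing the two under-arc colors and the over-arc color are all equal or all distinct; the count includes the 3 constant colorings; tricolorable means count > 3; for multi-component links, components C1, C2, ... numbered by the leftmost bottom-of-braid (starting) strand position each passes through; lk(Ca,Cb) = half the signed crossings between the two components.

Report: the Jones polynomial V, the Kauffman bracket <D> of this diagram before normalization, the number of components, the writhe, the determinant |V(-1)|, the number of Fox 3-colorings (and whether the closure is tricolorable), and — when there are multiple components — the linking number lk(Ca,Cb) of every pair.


Jones polynomial: V(x) = -x^-6 + x^-5 - 2x^-4 + 3x^-3 - 2x^-2 + 3x^-1 - 1 + x - x^2
<D> = A^-17 - A^-13 + A^-9 - 3A^-5 + 2A^-1 - 3A^3 + 2A^7 - A^11 + A^15; writhe -3
components 1, writhe -3 (13 crossings)
3-colorings: 9 of 3^13, det 15 — tricolorable
note: w = -3 shifts under R1 moves; the (-A^3)^(3) factor cancels that in V


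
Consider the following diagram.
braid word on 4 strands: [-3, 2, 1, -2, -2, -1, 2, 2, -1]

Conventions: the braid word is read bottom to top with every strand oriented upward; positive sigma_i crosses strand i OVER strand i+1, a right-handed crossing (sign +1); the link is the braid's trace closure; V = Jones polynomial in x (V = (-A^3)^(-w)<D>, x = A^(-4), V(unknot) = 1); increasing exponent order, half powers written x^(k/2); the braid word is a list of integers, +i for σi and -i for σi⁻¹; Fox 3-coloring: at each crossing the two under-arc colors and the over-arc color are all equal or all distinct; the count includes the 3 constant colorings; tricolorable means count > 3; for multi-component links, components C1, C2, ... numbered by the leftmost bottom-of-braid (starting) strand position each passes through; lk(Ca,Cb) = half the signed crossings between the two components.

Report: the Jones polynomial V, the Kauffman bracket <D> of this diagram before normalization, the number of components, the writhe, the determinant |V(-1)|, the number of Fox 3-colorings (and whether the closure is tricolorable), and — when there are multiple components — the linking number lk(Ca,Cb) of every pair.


V = -x^-3 + x^-2 - x^-1 + 3 - x + x^2 - x^3
<D> = A^-15 - A^-11 + A^-7 - 3A^-3 + A - A^5 + A^9 (w = -1)
1 component over 9 crossings, w = -1
27 Fox colorings among 3^9, |V(-1)| = 9: tricolorable
why: det 9 = |V(-1)|; divisible by 3, so tricolorable


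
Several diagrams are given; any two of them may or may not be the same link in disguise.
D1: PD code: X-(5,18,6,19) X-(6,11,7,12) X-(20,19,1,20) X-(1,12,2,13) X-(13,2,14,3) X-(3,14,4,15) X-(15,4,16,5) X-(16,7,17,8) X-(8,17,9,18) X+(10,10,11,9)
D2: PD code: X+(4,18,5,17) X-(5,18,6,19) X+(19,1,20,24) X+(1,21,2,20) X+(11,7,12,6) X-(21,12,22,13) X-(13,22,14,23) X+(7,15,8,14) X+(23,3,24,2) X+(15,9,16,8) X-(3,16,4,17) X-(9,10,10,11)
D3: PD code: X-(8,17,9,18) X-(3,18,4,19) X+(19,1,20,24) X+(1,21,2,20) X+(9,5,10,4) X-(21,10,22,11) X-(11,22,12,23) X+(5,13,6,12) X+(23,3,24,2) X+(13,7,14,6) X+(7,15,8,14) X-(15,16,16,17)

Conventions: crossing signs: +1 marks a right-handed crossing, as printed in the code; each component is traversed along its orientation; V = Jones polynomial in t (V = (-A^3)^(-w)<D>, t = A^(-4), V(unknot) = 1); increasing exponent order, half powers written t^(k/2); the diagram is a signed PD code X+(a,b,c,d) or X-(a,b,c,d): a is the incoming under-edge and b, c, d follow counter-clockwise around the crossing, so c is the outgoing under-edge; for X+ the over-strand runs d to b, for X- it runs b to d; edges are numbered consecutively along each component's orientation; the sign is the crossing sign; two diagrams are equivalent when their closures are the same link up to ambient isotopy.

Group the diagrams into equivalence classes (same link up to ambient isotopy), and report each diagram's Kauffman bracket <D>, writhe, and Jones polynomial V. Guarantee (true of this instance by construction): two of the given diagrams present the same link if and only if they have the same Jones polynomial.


equivalence classes: {D1} | {D2, D3}
D1 (bracket A^-12 + A^-4 - 1 + A^4 - A^8 + A^12 - A^16; 10 crossings at w = -8): V = -t^-10 + t^-9 - t^-8 + t^-7 - t^-6 + t^-5 + t^-3
D2 (bracket A^-22 - 3A^-18 + 5A^-14 - 8A^-10 + 9A^-6 - 8A^-2 + 8A^2 - 5A^6 + 3A^10 - A^14; 12 crossings at w = +2): V = -t^-2 + 3t^-1 - 5 + 8t - 8t^2 + 9t^3 - 8t^4 + 5t^5 - 3t^6 + t^7
V(D3) = -t^-2 + 3t^-1 - 5 + 8t - 8t^2 + 9t^3 - 8t^4 + 5t^5 - 3t^6 + t^7  (w +2, c 12, <D> = A^-22 - 3A^-18 + 5A^-14 - 8A^-10 + 9A^-6 - 8A^-2 + 8A^2 - 5A^6 + 3A^10 - A^14)
observation: comparing 3 Jones polynomials yields 2 groups


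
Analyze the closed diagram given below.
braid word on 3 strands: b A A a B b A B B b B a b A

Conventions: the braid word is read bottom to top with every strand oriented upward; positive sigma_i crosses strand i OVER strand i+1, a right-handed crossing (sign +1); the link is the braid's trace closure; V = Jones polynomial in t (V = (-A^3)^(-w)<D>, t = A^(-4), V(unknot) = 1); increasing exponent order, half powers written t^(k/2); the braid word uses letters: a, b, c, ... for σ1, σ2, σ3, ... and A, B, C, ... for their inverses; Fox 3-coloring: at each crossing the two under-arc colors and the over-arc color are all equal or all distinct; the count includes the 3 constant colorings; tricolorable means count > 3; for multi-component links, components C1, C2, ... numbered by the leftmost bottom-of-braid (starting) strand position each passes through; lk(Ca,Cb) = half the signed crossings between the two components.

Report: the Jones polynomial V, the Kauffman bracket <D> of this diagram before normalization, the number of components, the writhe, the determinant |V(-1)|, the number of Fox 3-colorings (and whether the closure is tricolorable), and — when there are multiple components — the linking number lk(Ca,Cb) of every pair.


V(t) = t^-5 - 2t^-4 + 2t^-3 - 2t^-2 + 2t^-1 - 1 + t
bracket: A^-10 - A^-6 + 2A^-2 - 2A^2 + 2A^6 - 2A^10 + A^14, w = -2
1 component, writhe -2, over 14 crossings
det 11, colorings 3 of 3^14 — not tricolorable
observation: w = -2 shifts under R1 moves; the (-A^3)^(2) factor cancels that in V


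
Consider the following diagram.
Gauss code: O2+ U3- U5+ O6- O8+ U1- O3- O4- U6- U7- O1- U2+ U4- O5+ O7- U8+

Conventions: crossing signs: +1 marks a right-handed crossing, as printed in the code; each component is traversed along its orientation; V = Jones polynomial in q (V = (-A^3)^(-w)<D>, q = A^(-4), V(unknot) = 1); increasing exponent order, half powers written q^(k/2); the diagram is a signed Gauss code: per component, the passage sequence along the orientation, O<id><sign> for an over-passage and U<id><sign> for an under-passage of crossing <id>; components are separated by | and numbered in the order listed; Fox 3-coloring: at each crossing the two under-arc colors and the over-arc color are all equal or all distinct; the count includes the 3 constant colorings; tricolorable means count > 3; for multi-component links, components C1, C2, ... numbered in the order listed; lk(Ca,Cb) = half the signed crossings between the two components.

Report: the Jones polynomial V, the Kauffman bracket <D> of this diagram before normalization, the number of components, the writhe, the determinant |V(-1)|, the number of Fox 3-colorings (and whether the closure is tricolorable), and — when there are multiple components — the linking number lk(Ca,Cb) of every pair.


V = -q^-5 + q^-4 - q^-3 + 2q^-2 - q^-1 + 2 - q
<D> = -A^-10 + 2A^-6 - A^-2 + 2A^2 - A^6 + A^10 - A^14 (w = -2)
1 component over 8 crossings, w = -2
9 Fox colorings among 3^8, |V(-1)| = 9: tricolorable
why: the span of V is 6, forcing >= 6 crossings in any diagram
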